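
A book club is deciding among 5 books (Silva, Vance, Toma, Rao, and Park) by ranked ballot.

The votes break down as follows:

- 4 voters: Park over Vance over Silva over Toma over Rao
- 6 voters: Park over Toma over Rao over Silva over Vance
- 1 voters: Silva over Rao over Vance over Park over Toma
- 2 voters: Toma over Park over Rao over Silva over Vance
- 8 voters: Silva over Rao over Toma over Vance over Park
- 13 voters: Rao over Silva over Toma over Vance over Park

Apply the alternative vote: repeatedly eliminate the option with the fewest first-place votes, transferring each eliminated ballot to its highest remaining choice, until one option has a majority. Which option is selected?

Rao

Round 1: Rao 13, Park 10, Silva 9, Toma 2, Vance 0. Vance has the fewest and is eliminated.
Round 2: Rao 13, Park 10, Silva 9, Toma 2. Toma has the fewest and is eliminated.
Round 3: Rao 13, Park 12, Silva 9. Silva has the fewest and is eliminated.
Round 4: Rao 22, Park 12. Rao has a majority.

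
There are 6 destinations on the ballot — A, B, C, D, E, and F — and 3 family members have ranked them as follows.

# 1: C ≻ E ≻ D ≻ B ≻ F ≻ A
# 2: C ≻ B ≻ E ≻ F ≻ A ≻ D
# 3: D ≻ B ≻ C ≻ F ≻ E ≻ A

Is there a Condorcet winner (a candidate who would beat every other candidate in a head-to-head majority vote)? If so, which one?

C

Head-to-head results (3 voters total):
A vs B: B wins 3–0.
A vs C: C wins 3–0.
A vs D: D wins 2–1.
A vs E: E wins 3–0.
A vs F: F wins 3–0.
B vs C: C wins 2–1.
B vs D: D wins 2–1.
B vs E: B wins 2–1.
B vs F: B wins 3–0.
C vs D: C wins 2–1.
C vs E: C wins 3–0.
C vs F: C wins 3–0.
D vs E: E wins 2–1.
D vs F: D wins 2–1.
E vs F: E wins 2–1.
C beats each rival — A (3–0), B (2–1), D (2–1), E (3–0), F (3–0) — so C is the Condorcet winner.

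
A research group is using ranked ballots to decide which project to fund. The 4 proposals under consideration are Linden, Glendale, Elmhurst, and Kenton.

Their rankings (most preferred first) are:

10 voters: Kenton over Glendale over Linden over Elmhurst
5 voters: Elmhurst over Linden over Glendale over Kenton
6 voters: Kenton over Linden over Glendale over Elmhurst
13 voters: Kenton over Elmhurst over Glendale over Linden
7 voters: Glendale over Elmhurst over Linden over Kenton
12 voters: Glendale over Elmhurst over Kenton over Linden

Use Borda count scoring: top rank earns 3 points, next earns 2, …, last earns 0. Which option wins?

Glendale

Borda scores:
  Linden: 10·1 + 5·2 + 6·2 + 13·0 + 7·1 + 12·0 = 39
  Glendale: 10·2 + 5·1 + 6·1 + 13·1 + 7·3 + 12·3 = 101
  Elmhurst: 10·0 + 5·3 + 6·0 + 13·2 + 7·2 + 12·2 = 79
  Kenton: 10·3 + 5·0 + 6·3 + 13·3 + 7·0 + 12·1 = 99
Glendale has the highest total.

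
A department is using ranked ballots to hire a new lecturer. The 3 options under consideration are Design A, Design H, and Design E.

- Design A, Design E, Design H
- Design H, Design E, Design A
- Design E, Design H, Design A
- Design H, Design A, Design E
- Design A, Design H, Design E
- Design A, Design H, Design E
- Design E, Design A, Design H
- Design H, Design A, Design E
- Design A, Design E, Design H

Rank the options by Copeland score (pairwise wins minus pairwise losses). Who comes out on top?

Pairwise results:
  Design A vs Design H: Design A wins 5–4.
  Design A vs Design E: Design A wins 6–3.
  Design H vs Design E: Design H wins 5–4.
Copeland scores (wins − losses):
  Design A: 2 − 0 = 2
  Design H: 1 − 1 = 0
  Design E: 0 − 2 = -2
Design A has the best Copeland score.

Design A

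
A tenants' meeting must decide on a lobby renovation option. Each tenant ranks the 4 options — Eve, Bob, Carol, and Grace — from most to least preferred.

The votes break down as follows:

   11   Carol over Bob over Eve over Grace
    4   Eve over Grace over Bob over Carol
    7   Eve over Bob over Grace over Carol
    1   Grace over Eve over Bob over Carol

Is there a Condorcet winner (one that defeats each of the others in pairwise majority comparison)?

Yes

Head-to-head results (23 voters total):
Eve vs Bob: Eve wins 12–11.
Eve vs Carol: Eve wins 12–11.
Eve vs Grace: Eve wins 22–1.
Bob vs Carol: Bob wins 12–11.
Bob vs Grace: Bob wins 18–5.
Carol vs Grace: Grace wins 12–11.
Eve beats each rival — Bob (12–11), Carol (12–11), Grace (22–1) — so Eve is the Condorcet winner.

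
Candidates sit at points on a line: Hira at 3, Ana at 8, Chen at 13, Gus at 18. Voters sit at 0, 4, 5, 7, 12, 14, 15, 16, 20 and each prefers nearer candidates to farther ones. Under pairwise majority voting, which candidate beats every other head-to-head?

Chen

With single-peaked preferences on a line, the Condorcet winner is the candidate closest to the median voter.
The median voter (position 12) is closest to Chen at 13.
Check: Chen vs Ana — voters closer to Chen: 5 of 9.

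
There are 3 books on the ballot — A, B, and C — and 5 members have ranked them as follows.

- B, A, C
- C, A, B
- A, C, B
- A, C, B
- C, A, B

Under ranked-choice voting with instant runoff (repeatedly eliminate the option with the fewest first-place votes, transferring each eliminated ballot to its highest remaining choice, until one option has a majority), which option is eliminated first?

Round 1: A 2, C 2, B 1. B has the fewest and is eliminated.
Round 2: A 3, C 2. A has a majority.

B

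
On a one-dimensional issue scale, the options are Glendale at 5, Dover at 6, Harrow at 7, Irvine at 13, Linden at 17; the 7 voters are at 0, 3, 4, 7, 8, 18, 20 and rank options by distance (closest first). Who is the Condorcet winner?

Harrow

With single-peaked preferences on a line, the Condorcet winner is the candidate closest to the median voter.
The median voter (position 7) is closest to Harrow at 7.
Check: Harrow vs Linden — voters closer to Harrow: 5 of 7.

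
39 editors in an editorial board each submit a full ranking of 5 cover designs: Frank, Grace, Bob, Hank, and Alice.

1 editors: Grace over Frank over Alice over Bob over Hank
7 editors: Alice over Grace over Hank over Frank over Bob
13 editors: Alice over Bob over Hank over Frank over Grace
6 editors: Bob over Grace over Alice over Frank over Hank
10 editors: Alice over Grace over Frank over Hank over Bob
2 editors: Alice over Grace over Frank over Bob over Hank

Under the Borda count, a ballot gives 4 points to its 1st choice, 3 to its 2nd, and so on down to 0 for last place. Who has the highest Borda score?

Borda scores:
  Frank: 3 + 7·1 + 13·1 + 6·1 + 10·2 + 2·2 = 53
  Grace: 4 + 7·3 + 13·0 + 6·3 + 10·3 + 2·3 = 79
  Bob: 1 + 7·0 + 13·3 + 6·4 + 10·0 + 2·1 = 66
  Hank: 0 + 7·2 + 13·2 + 6·0 + 10·1 + 2·0 = 50
  Alice: 2 + 7·4 + 13·4 + 6·2 + 10·4 + 2·4 = 142
Alice has the highest total.

Alice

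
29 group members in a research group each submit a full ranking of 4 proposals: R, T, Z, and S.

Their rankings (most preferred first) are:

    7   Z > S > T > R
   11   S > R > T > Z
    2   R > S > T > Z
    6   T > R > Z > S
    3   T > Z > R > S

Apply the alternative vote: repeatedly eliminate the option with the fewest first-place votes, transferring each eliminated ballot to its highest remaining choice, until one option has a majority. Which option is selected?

Round 1: S 11, T 9, Z 7, R 2. R has the fewest and is eliminated.
Round 2: S 13, T 9, Z 7. Z has the fewest and is eliminated.
Round 3: S 20, T 9. S has a majority.

S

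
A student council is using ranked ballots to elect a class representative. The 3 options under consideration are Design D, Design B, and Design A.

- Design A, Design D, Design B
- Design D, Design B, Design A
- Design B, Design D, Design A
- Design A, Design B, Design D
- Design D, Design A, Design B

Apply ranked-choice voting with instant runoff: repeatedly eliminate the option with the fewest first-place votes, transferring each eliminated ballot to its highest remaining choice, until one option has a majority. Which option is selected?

Design D

Round 1: Design D 2, Design A 2, Design B 1. Design B has the fewest and is eliminated.
Round 2: Design D 3, Design A 2. Design D has a majority.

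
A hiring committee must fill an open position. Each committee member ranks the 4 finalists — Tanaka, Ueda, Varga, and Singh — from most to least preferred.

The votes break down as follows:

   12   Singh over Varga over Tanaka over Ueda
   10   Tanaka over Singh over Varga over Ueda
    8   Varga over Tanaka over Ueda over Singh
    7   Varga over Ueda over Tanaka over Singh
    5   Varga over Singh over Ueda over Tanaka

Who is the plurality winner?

First-place vote totals:
  Tanaka: 10
  Ueda: 0
  Varga: 20
  Singh: 12
Varga has the most first-place votes.

Varga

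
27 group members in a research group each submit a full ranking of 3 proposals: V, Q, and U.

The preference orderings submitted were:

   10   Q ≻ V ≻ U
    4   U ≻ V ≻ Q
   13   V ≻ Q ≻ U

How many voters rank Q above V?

Ballots ranking Q above V: 10.
Ballots ranking V above Q: 4+13 = 17.
So 10 of 27 voters prefer Q to V.

10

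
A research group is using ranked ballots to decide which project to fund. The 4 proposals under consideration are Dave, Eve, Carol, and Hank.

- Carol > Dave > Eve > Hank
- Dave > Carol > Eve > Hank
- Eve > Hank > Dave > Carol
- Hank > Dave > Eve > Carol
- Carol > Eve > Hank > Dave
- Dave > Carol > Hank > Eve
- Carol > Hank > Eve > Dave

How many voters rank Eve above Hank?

Ballots ranking Eve above Hank: 4.
Ballots ranking Hank above Eve: 3.
So 4 of 7 voters prefer Eve to Hank.

4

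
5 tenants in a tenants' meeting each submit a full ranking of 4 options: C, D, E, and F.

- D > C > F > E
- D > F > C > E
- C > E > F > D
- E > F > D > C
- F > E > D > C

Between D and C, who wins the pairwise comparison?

D

Ballots ranking D above C: 4.
Ballots ranking C above D: 1.
D wins the head-to-head, 4–1.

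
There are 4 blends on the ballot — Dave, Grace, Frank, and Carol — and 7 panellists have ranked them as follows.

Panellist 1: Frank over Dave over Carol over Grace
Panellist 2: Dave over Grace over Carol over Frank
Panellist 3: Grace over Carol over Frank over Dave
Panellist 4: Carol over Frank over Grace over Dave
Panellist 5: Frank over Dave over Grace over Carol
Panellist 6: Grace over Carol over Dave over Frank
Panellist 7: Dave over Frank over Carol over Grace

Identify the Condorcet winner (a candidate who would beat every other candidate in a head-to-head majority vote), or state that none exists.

None — there is no Condorcet winner

Head-to-head results (7 voters total):
Dave vs Grace: Dave wins 4–3.
Dave vs Frank: Frank wins 4–3.
Dave vs Carol: Dave wins 4–3.
Grace vs Frank: Frank wins 4–3.
Grace vs Carol: Grace wins 4–3.
Frank vs Carol: Carol wins 4–3.
No candidate beats all others: Dave beats Carol beats Frank beats Dave, a majority cycle.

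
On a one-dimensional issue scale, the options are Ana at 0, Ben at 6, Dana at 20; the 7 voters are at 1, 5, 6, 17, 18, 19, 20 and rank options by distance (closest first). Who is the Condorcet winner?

With single-peaked preferences on a line, the Condorcet winner is the candidate closest to the median voter.
The median voter (position 17) is closest to Dana at 20.
Check: Dana vs Ben — voters closer to Dana: 4 of 7.

Dana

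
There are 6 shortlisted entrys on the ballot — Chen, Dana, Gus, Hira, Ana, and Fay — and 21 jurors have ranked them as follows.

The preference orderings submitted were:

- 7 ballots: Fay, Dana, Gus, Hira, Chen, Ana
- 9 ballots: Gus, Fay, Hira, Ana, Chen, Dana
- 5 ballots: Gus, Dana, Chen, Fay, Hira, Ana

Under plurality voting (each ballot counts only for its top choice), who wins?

First-place vote totals:
  Chen: 0
  Dana: 0
  Gus: 14
  Hira: 0
  Ana: 0
  Fay: 7
Gus has the most first-place votes.

Gus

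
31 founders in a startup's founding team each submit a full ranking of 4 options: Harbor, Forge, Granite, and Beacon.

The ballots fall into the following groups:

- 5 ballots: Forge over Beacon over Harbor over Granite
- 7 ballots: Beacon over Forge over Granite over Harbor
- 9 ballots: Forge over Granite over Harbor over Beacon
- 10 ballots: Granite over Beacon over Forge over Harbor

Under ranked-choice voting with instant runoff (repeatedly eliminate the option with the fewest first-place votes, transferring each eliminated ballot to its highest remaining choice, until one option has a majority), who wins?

Forge

Round 1: Forge 14, Granite 10, Beacon 7, Harbor 0. Harbor has the fewest and is eliminated.
Round 2: Forge 14, Granite 10, Beacon 7. Beacon has the fewest and is eliminated.
Round 3: Forge 21, Granite 10. Forge has a majority.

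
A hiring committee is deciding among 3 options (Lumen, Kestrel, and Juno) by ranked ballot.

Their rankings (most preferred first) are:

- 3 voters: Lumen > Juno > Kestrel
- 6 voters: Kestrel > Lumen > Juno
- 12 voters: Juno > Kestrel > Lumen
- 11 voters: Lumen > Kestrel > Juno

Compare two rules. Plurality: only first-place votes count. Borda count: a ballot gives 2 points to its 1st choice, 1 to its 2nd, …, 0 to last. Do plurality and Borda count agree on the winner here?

Plurality first-place counts: Lumen 14, Kestrel 6, Juno 12 → Lumen.
Borda totals: Lumen 34, Kestrel 35, Juno 27 → Kestrel.
The two rules disagree: plurality picks Lumen, Borda picks Kestrel.

No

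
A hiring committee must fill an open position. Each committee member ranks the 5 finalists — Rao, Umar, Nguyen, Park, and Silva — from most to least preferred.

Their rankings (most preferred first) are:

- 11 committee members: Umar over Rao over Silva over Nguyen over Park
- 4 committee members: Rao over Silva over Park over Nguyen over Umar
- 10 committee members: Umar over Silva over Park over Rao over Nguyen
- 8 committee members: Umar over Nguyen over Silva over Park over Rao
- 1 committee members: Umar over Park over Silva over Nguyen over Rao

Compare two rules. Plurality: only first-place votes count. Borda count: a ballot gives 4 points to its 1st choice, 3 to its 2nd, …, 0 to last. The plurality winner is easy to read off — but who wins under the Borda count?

Plurality first-place counts: Rao 4, Umar 30, Nguyen 0, Park 0, Silva 0 → Umar.
Borda totals: Rao 59, Umar 120, Nguyen 40, Park 39, Silva 82 → Umar.

Umar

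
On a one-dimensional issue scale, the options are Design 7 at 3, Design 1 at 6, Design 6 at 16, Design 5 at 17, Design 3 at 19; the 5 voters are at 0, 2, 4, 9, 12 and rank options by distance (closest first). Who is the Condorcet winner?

Design 7

With single-peaked preferences on a line, the Condorcet winner is the candidate closest to the median voter.
The median voter (position 4) is closest to Design 7 at 3.
Check: Design 7 vs Design 6 — voters closer to Design 7: 4 of 5.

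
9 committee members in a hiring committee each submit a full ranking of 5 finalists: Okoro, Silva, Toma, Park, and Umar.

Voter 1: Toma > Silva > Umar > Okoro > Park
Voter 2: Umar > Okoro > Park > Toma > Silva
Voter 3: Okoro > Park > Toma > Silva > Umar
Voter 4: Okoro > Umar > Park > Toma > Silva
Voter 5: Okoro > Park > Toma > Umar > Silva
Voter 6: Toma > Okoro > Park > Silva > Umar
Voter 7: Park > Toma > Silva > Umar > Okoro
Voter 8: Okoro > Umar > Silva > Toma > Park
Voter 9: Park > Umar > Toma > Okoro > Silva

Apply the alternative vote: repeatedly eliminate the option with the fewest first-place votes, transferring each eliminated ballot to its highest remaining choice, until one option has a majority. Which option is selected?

Round 1: Okoro 4, Toma 2, Park 2, Umar 1, Silva 0. Silva has the fewest and is eliminated.
Round 2: Okoro 4, Toma 2, Park 2, Umar 1. Umar has the fewest and is eliminated.
Round 3: Okoro 5, Toma 2, Park 2. Okoro has a majority.

Okoro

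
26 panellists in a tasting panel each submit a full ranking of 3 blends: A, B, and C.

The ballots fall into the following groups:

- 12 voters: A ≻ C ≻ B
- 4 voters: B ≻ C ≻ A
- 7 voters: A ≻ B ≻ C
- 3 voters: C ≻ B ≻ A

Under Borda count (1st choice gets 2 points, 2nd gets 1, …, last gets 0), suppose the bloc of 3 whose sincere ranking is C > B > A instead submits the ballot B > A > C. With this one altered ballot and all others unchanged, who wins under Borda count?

Borda totals with the altered ballot: A 41, B 21, C 16.
The winner is unchanged: still A.

A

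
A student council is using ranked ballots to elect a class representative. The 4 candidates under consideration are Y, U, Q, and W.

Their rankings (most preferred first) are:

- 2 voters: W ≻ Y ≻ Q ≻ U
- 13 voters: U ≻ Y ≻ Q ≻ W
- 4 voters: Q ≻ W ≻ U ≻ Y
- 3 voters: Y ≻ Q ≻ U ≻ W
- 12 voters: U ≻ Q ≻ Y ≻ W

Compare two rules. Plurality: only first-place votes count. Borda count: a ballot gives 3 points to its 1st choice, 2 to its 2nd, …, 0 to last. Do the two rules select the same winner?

Yes

Plurality first-place counts: Y 3, U 25, Q 4, W 2 → U.
Borda totals: Y 51, U 82, Q 57, W 14 → U.
The two rules agree on U.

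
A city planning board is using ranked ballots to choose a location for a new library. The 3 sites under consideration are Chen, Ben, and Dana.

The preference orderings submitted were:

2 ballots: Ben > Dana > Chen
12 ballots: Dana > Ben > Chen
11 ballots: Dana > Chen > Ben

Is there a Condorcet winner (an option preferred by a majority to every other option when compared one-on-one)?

Head-to-head results (25 voters total):
Chen vs Ben: Ben wins 14–11.
Chen vs Dana: Dana wins 25–0.
Ben vs Dana: Dana wins 23–2.
Dana beats each rival — Chen (25–0), Ben (23–2) — so Dana is the Condorcet winner.

Yes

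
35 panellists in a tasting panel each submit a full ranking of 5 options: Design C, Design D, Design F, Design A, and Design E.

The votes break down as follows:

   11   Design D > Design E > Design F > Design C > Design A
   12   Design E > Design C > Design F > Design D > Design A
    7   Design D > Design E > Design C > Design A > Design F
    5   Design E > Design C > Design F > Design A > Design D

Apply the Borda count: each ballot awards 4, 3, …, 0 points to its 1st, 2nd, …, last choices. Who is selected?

Design E

Borda scores:
  Design C: 11·1 + 12·3 + 7·2 + 5·3 = 76
  Design D: 11·4 + 12·1 + 7·4 + 5·0 = 84
  Design F: 11·2 + 12·2 + 7·0 + 5·2 = 56
  Design A: 11·0 + 12·0 + 7·1 + 5·1 = 12
  Design E: 11·3 + 12·4 + 7·3 + 5·4 = 122
Design E has the highest total.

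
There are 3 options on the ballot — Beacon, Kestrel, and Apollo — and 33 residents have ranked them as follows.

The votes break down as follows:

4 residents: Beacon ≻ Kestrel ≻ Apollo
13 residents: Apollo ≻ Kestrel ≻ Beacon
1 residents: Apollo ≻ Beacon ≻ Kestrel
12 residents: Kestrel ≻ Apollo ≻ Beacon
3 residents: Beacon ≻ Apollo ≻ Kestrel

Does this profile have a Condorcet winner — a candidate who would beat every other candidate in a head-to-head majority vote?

Head-to-head results (33 voters total):
Beacon vs Kestrel: Kestrel wins 25–8.
Beacon vs Apollo: Apollo wins 26–7.
Kestrel vs Apollo: Apollo wins 17–16.
Apollo beats each rival — Beacon (26–7), Kestrel (17–16) — so Apollo is the Condorcet winner.

Yes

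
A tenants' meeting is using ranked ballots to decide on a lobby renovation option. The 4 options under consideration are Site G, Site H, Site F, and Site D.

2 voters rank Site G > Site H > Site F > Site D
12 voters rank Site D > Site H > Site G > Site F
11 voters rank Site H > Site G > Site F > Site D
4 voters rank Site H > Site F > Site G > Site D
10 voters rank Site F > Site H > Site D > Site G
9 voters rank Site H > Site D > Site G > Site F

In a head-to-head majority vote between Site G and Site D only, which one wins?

Site D

Ballots ranking Site G above Site D: 2+11+4 = 17.
Ballots ranking Site D above Site G: 12+10+9 = 31.
Site D wins the head-to-head, 31–17.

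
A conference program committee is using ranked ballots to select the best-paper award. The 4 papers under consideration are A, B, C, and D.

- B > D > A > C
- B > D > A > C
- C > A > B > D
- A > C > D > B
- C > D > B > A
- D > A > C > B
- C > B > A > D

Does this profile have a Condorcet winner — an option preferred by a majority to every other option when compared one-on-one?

No

Head-to-head results (7 voters total):
A vs B: B wins 4–3.
A vs C: A wins 4–3.
A vs D: D wins 4–3.
B vs C: C wins 5–2.
B vs D: B wins 4–3.
C vs D: C wins 4–3.
No candidate beats all others: A beats C beats B beats A, a majority cycle.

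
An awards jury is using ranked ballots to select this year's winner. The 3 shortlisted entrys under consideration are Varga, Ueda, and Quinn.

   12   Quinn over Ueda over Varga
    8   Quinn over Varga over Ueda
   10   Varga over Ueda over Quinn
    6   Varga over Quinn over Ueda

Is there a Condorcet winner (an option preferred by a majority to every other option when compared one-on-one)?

Yes

Head-to-head results (36 voters total):
Varga vs Ueda: Varga wins 24–12.
Varga vs Quinn: Quinn wins 20–16.
Ueda vs Quinn: Quinn wins 26–10.
Quinn beats each rival — Varga (20–16), Ueda (26–10) — so Quinn is the Condorcet winner.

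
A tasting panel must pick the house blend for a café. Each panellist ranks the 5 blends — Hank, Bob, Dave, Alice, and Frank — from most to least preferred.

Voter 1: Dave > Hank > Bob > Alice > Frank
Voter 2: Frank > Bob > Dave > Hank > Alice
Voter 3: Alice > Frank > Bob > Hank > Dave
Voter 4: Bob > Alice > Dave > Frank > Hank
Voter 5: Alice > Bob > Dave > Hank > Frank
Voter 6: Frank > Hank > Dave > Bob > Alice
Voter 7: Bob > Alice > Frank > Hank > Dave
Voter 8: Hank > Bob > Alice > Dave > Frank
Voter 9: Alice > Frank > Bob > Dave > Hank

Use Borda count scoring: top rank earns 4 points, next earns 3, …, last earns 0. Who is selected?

Bob

Borda scores:
  Hank: 3 + 1 + 1 + 0 + 1 + 3 + 1 + 4 + 0 = 14
  Bob: 2 + 3 + 2 + 4 + 3 + 1 + 4 + 3 + 2 = 24
  Dave: 4 + 2 + 0 + 2 + 2 + 2 + 0 + 1 + 1 = 14
  Alice: 1 + 0 + 4 + 3 + 4 + 0 + 3 + 2 + 4 = 21
  Frank: 0 + 4 + 3 + 1 + 0 + 4 + 2 + 0 + 3 = 17
Bob has the highest total.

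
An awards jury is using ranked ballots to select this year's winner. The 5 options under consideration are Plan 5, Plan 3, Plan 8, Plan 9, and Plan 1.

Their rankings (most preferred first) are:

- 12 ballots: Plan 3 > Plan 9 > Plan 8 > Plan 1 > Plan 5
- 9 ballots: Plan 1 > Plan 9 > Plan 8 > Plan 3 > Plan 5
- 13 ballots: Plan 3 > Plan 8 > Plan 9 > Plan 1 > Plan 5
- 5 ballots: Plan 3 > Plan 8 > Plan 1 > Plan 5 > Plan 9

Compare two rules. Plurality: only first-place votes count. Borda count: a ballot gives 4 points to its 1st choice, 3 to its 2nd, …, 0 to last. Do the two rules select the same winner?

Yes

Plurality first-place counts: Plan 5 0, Plan 3 30, Plan 8 0, Plan 9 0, Plan 1 9 → Plan 3.
Borda totals: Plan 5 5, Plan 3 129, Plan 8 96, Plan 9 89, Plan 1 71 → Plan 3.
The two rules agree on Plan 3.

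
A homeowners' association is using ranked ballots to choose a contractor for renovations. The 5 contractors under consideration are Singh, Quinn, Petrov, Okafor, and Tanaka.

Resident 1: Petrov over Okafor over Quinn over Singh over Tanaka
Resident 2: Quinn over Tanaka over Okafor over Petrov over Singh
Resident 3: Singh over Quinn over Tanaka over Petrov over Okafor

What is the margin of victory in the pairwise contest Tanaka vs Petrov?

Ballots ranking Tanaka above Petrov: 2.
Ballots ranking Petrov above Tanaka: 1.
Tanaka wins 2–1, a margin of 1.

1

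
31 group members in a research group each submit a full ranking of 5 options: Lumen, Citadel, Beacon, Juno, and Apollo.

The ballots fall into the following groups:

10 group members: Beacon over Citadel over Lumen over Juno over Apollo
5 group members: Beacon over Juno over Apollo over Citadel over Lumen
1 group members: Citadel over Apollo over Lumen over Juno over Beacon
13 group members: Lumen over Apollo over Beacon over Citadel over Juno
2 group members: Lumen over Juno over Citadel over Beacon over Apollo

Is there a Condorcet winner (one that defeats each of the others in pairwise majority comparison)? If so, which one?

None — there is no Condorcet winner

Head-to-head results (31 voters total):
Lumen vs Citadel: Citadel wins 16–15.
Lumen vs Beacon: Lumen wins 16–15.
Lumen vs Juno: Lumen wins 26–5.
Lumen vs Apollo: Lumen wins 25–6.
Citadel vs Beacon: Beacon wins 28–3.
Citadel vs Juno: Citadel wins 24–7.
Citadel vs Apollo: Apollo wins 18–13.
Beacon vs Juno: Beacon wins 28–3.
Beacon vs Apollo: Beacon wins 17–14.
Juno vs Apollo: Juno wins 17–14.
No candidate beats all others: Lumen beats Beacon beats Citadel beats Lumen, a majority cycle.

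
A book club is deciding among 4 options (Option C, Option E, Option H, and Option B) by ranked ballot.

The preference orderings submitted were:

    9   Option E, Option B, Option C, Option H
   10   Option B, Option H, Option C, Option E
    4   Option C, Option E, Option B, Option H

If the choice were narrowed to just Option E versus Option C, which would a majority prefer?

Option C

Ballots ranking Option E above Option C: 9.
Ballots ranking Option C above Option E: 10+4 = 14.
Option C wins the head-to-head, 14–9.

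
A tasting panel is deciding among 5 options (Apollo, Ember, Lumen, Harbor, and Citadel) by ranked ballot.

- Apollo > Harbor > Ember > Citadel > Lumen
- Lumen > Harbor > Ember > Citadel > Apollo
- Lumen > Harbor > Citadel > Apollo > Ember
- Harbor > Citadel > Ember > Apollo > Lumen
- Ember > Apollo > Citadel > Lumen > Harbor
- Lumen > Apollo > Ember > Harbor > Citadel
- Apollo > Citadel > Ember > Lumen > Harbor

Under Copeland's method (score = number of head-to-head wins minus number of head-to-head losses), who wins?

Apollo

Pairwise results:
  Apollo vs Ember: Apollo wins 4–3.
  Apollo vs Lumen: Apollo wins 4–3.
  Apollo vs Harbor: Apollo wins 4–3.
  Apollo vs Citadel: Apollo wins 4–3.
  Ember vs Lumen: Ember wins 4–3.
  Ember vs Harbor: Harbor wins 4–3.
  Ember vs Citadel: Ember wins 4–3.
  Lumen vs Harbor: Lumen wins 5–2.
  Lumen vs Citadel: Citadel wins 4–3.
  Harbor vs Citadel: Harbor wins 5–2.
Copeland scores (wins − losses):
  Apollo: 4 − 0 = 4
  Ember: 2 − 2 = 0
  Lumen: 1 − 3 = -2
  Harbor: 2 − 2 = 0
  Citadel: 1 − 3 = -2
Apollo has the best Copeland score.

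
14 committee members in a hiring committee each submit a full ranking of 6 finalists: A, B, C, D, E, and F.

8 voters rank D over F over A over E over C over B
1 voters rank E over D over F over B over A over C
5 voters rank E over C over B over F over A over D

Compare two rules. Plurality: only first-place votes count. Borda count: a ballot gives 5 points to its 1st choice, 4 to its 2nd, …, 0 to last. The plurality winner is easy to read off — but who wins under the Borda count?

E

Plurality first-place counts: A 0, B 0, C 0, D 8, E 6, F 0 → D.
Borda totals: A 30, B 17, C 28, D 44, E 46, F 45 → E.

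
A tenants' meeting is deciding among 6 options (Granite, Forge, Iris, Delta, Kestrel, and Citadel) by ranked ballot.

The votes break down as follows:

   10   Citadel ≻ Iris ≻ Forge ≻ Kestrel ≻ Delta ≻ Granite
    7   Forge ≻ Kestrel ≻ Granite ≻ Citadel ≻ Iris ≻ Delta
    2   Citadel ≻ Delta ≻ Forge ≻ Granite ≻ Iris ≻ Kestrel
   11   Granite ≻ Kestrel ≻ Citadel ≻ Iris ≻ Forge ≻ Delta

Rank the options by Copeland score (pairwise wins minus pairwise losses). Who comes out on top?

Kestrel

Pairwise results:
  Granite vs Forge: Forge wins 19–11.
  Granite vs Iris: Granite wins 20–10.
  Granite vs Delta: Granite wins 18–12.
  Granite vs Kestrel: Kestrel wins 17–13.
  Granite vs Citadel: Granite wins 18–12.
  Forge vs Iris: Iris wins 21–9.
  Forge vs Delta: Forge wins 28–2.
  Forge vs Kestrel: Forge wins 19–11.
  Forge vs Citadel: Citadel wins 23–7.
  Iris vs Delta: Iris wins 28–2.
  Iris vs Kestrel: Kestrel wins 18–12.
  Iris vs Citadel: Citadel wins 30–0.
  Delta vs Kestrel: Kestrel wins 28–2.
  Delta vs Citadel: Citadel wins 30–0.
  Kestrel vs Citadel: Kestrel wins 18–12.
Copeland scores (wins − losses):
  Granite: 3 − 2 = 1
  Forge: 3 − 2 = 1
  Iris: 2 − 3 = -1
  Delta: 0 − 5 = -5
  Kestrel: 4 − 1 = 3
  Citadel: 3 − 2 = 1
Kestrel has the best Copeland score.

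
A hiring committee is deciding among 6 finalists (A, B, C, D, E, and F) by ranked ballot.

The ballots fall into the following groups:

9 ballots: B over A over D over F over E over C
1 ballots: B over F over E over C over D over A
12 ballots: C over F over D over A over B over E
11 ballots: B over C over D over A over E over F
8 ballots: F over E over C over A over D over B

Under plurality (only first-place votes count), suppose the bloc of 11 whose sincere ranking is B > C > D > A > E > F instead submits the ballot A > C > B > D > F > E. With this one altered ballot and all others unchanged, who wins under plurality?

C

First-place totals with the altered ballot: A 11, B 10, C 12, D 0, E 0, F 8.
The switch changes the winner from B to C.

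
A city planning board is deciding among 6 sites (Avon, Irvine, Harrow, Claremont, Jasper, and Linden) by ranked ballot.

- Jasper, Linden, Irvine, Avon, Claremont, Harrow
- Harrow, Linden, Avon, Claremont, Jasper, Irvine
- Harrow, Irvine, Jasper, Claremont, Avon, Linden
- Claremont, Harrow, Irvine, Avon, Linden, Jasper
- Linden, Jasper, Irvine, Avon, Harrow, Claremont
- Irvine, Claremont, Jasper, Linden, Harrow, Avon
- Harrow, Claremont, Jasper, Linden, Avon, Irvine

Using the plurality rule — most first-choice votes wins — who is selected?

Harrow

First-place vote totals:
  Avon: 0
  Irvine: 1
  Harrow: 3
  Claremont: 1
  Jasper: 1
  Linden: 1
Harrow has the most first-place votes.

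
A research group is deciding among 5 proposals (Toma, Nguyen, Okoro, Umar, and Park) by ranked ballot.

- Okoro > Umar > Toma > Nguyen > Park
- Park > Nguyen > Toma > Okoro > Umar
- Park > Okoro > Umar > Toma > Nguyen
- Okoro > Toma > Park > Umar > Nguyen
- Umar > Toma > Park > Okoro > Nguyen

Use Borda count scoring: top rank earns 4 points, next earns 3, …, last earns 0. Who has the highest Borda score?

Borda scores:
  Toma: 2 + 2 + 1 + 3 + 3 = 11
  Nguyen: 1 + 3 + 0 + 0 + 0 = 4
  Okoro: 4 + 1 + 3 + 4 + 1 = 13
  Umar: 3 + 0 + 2 + 1 + 4 = 10
  Park: 0 + 4 + 4 + 2 + 2 = 12
Okoro has the highest total.

Okoro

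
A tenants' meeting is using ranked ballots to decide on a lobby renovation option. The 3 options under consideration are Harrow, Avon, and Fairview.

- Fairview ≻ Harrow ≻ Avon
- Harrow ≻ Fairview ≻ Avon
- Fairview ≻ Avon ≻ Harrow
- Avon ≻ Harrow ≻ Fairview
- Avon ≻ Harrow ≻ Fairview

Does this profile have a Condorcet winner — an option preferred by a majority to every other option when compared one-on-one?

Head-to-head results (5 voters total):
Harrow vs Avon: Avon wins 3–2.
Harrow vs Fairview: Harrow wins 3–2.
Avon vs Fairview: Fairview wins 3–2.
No candidate beats all others: Harrow beats Fairview beats Avon beats Harrow, a majority cycle.

No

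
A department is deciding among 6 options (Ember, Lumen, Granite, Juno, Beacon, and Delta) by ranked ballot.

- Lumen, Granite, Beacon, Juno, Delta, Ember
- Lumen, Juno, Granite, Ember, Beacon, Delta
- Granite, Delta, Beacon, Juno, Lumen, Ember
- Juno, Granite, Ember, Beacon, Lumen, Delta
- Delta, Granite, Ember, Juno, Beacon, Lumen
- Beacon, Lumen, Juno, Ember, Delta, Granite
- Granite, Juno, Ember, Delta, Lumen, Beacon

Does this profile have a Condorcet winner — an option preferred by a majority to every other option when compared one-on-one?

Yes

Head-to-head results (7 voters total):
Ember vs Lumen: Lumen wins 4–3.
Ember vs Granite: Granite wins 6–1.
Ember vs Juno: Juno wins 6–1.
Ember vs Beacon: Ember wins 4–3.
Ember vs Delta: Ember wins 4–3.
Lumen vs Granite: Granite wins 4–3.
Lumen vs Juno: Juno wins 4–3.
Lumen vs Beacon: Beacon wins 4–3.
Lumen vs Delta: Lumen wins 4–3.
Granite vs Juno: Granite wins 4–3.
Granite vs Beacon: Granite wins 6–1.
Granite vs Delta: Granite wins 5–2.
Juno vs Beacon: Juno wins 4–3.
Juno vs Delta: Juno wins 5–2.
Beacon vs Delta: Beacon wins 4–3.
Granite beats each rival — Ember (6–1), Lumen (4–3), Juno (4–3), Beacon (6–1), Delta (5–2) — so Granite is the Condorcet winner.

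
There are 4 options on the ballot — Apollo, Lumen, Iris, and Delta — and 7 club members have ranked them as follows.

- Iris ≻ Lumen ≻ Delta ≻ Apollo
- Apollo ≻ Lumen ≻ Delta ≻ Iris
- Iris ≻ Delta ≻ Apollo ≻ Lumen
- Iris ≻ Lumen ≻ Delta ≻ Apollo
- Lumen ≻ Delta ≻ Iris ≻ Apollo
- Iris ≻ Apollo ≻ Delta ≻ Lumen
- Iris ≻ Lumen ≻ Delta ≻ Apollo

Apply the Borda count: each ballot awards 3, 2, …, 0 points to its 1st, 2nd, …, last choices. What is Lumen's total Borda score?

Borda scores:
  Apollo: 0 + 3 + 1 + 0 + 0 + 2 + 0 = 6
  Lumen: 2 + 2 + 0 + 2 + 3 + 0 + 2 = 11
  Iris: 3 + 0 + 3 + 3 + 1 + 3 + 3 = 16
  Delta: 1 + 1 + 2 + 1 + 2 + 1 + 1 = 9

11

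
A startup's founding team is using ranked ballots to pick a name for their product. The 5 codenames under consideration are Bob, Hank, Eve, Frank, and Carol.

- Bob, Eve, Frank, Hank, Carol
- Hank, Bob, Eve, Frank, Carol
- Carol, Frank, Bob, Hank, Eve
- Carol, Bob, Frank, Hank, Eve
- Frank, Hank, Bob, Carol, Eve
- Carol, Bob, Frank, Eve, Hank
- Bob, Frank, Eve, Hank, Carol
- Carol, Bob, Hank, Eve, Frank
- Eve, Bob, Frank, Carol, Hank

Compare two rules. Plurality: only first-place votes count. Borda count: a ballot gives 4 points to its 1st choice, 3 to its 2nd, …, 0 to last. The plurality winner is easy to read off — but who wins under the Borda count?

Bob

Plurality first-place counts: Bob 2, Hank 1, Eve 1, Frank 1, Carol 4 → Carol.
Borda totals: Bob 27, Hank 13, Eve 13, Frank 19, Carol 18 → Bob.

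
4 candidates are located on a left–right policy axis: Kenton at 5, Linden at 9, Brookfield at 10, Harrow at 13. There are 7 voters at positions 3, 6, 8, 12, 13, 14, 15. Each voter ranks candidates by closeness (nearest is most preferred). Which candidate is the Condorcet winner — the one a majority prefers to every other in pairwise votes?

With single-peaked preferences on a line, the Condorcet winner is the candidate closest to the median voter.
The median voter (position 12) is closest to Harrow at 13.
Check: Harrow vs Brookfield — voters closer to Harrow: 4 of 7.

Harrow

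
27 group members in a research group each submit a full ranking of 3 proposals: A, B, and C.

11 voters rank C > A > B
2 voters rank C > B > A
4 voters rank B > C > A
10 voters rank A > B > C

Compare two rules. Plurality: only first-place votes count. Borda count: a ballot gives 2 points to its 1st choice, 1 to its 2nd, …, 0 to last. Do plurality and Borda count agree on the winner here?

Plurality first-place counts: A 10, B 4, C 13 → C.
Borda totals: A 31, B 20, C 30 → A.
The two rules disagree: plurality picks C, Borda picks A.

No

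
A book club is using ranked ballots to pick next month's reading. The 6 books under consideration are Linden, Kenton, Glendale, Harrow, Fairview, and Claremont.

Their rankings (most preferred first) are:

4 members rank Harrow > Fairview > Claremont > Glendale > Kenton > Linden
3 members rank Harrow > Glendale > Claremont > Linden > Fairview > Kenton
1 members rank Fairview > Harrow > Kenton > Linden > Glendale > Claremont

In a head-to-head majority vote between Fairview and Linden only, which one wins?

Fairview

Ballots ranking Fairview above Linden: 4+1 = 5.
Ballots ranking Linden above Fairview: 3.
Fairview wins the head-to-head, 5–3.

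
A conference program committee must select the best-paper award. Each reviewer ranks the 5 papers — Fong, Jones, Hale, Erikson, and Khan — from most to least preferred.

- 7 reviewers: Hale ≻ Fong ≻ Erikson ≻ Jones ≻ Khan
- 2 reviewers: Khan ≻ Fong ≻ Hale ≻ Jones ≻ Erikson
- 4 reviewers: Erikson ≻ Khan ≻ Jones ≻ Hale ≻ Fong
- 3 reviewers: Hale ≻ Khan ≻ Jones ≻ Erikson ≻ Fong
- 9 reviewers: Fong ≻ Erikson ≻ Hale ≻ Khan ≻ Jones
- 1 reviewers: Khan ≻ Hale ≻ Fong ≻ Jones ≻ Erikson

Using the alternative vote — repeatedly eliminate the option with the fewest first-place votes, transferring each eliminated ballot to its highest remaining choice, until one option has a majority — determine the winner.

Round 1: Hale 10, Fong 9, Erikson 4, Khan 3, Jones 0. Jones has the fewest and is eliminated.
Round 2: Hale 10, Fong 9, Erikson 4, Khan 3. Khan has the fewest and is eliminated.
Round 3: Fong 11, Hale 11, Erikson 4. Erikson has the fewest and is eliminated.
Round 4: Hale 15, Fong 11. Hale has a majority.

Hale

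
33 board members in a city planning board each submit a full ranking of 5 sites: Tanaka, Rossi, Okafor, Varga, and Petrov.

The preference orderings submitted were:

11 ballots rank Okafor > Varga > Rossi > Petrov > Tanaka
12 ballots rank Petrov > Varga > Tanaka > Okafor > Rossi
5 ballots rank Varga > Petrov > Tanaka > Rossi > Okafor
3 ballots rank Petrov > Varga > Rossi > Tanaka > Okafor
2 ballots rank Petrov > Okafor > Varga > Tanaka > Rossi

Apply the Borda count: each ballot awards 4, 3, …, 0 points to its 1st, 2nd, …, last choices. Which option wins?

Borda scores:
  Tanaka: 11·0 + 12·2 + 5·2 + 3·1 + 2·1 = 39
  Rossi: 11·2 + 12·0 + 5·1 + 3·2 + 2·0 = 33
  Okafor: 11·4 + 12·1 + 5·0 + 3·0 + 2·3 = 62
  Varga: 11·3 + 12·3 + 5·4 + 3·3 + 2·2 = 102
  Petrov: 11·1 + 12·4 + 5·3 + 3·4 + 2·4 = 94
Varga has the highest total.

Varga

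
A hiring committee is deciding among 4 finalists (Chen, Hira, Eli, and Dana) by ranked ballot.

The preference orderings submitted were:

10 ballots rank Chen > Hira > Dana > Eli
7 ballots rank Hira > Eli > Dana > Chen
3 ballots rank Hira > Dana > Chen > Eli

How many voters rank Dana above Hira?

Ballots ranking Dana above Hira: 0.
Ballots ranking Hira above Dana: 10+7+3 = 20.
So 0 of 20 voters prefer Dana to Hira.

0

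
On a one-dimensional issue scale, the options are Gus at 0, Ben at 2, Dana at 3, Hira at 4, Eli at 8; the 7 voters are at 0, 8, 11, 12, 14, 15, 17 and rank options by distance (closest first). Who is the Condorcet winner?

Eli

With single-peaked preferences on a line, the Condorcet winner is the candidate closest to the median voter.
The median voter (position 12) is closest to Eli at 8.
Check: Eli vs Gus — voters closer to Eli: 6 of 7.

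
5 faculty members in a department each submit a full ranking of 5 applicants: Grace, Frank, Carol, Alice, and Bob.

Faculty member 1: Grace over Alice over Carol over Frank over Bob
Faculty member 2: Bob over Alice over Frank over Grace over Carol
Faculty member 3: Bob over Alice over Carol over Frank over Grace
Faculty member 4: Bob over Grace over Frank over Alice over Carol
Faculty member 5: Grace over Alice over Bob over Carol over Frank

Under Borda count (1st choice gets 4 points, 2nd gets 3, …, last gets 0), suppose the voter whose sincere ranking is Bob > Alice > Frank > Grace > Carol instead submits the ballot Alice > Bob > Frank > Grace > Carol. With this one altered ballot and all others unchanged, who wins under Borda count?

Borda totals with the altered ballot: Grace 12, Frank 6, Carol 5, Alice 14, Bob 13.
The switch changes the winner from Bob to Alice.

Alice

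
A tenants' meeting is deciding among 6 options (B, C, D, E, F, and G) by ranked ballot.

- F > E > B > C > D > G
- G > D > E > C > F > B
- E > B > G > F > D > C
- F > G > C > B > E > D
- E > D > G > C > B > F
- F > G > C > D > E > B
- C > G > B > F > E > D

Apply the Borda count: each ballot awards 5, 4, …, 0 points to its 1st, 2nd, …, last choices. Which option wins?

Borda scores:
  B: 3 + 0 + 4 + 2 + 1 + 0 + 3 = 13
  C: 2 + 2 + 0 + 3 + 2 + 3 + 5 = 17
  D: 1 + 4 + 1 + 0 + 4 + 2 + 0 = 12
  E: 4 + 3 + 5 + 1 + 5 + 1 + 1 = 20
  F: 5 + 1 + 2 + 5 + 0 + 5 + 2 = 20
  G: 0 + 5 + 3 + 4 + 3 + 4 + 4 = 23
G has the highest total.

G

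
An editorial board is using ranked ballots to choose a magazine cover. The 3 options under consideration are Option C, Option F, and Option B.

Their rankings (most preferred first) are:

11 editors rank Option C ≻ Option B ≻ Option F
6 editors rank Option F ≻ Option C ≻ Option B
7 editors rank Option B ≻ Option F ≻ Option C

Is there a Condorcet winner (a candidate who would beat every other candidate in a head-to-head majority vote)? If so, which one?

Head-to-head results (24 voters total):
Option C vs Option F: Option F wins 13–11.
Option C vs Option B: Option C wins 17–7.
Option F vs Option B: Option B wins 18–6.
No candidate beats all others: Option C beats Option B beats Option F beats Option C, a majority cycle.

There is no Condorcet winner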